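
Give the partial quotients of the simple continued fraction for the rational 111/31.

[3; 1, 1, 2, 1, 1, 2]

Run the Euclidean algorithm on 111 and 31; the successive quotients are the partial quotients a_0, a_1, ... (each step inverts the fractional part left over by the previous one):
  111 = 3*31 + 18, so a_0 = 3.
  31 = 1*18 + 13, so a_1 = 1.
  18 = 1*13 + 5, so a_2 = 1.
  13 = 2*5 + 3, so a_3 = 2.
  5 = 1*3 + 2, so a_4 = 1.
  3 = 1*2 + 1, so a_5 = 1.
  2 = 2*1 + 0, so a_6 = 2.
The remainder reaches 0 after 7 divisions, so the expansion has 7 partial quotients, read off in order.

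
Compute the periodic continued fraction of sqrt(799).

Write x_i = (sqrt(799) + m_i)/d_i with (m_0, d_0) = (0, 1). a_0 = floor(sqrt(799)) = 28, since 28^2 = 784 <= 799 < 841 = 29^2.
Iterate m_{i+1} = d_i*a_i - m_i, d_{i+1} = (799 - m_{i+1}^2)/d_i, a_{i+1} = floor((a_0 + m_{i+1})/d_{i+1}):
  m_1 = 1*28 - 0 = 28, d_1 = (799 - 28^2)/1 = 15/1 = 15, a_1 = floor((28 + 28)/15) = 3.
  m_2 = 15*3 - 28 = 17, d_2 = (799 - 17^2)/15 = 510/15 = 34, a_2 = floor((28 + 17)/34) = 1.
  m_3 = 34*1 - 17 = 17, d_3 = (799 - 17^2)/34 = 510/34 = 15, a_3 = floor((28 + 17)/15) = 3.
  m_4 = 15*3 - 17 = 28, d_4 = (799 - 28^2)/15 = 15/15 = 1, a_4 = floor((28 + 28)/1) = 56.
  m_5 = 1*56 - 28 = 28, d_5 = (799 - 28^2)/1 = 15/1 = 15: (m_5, d_5) = (m_1, d_1) = (28, 15), so from here the quotients repeat a_1, ..., a_4; the period length is 4.
Hence the expansion of sqrt(799) is a_0 = 28 followed by the repeating block 3, 1, 3, 56 (period 4).

[28; (3, 1, 3, 56)]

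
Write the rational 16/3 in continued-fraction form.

Run the Euclidean algorithm on 16 and 3; the successive quotients are the partial quotients a_0, a_1, ... (each step inverts the fractional part left over by the previous one):
  16 = 5*3 + 1, so a_0 = 5.
  3 = 3*1 + 0, so a_1 = 3.
The remainder reaches 0 after 2 divisions, so the expansion has 2 partial quotients, read off in order.

[5; 3]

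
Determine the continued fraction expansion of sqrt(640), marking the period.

Write x_i = (sqrt(640) + m_i)/d_i with (m_0, d_0) = (0, 1). a_0 = floor(sqrt(640)) = 25, since 25^2 = 625 <= 640 < 676 = 26^2.
Iterate m_{i+1} = d_i*a_i - m_i, d_{i+1} = (640 - m_{i+1}^2)/d_i, a_{i+1} = floor((a_0 + m_{i+1})/d_{i+1}):
  m_1 = 1*25 - 0 = 25, d_1 = (640 - 25^2)/1 = 15/1 = 15, a_1 = floor((25 + 25)/15) = 3.
  m_2 = 15*3 - 25 = 20, d_2 = (640 - 20^2)/15 = 240/15 = 16, a_2 = floor((25 + 20)/16) = 2.
  m_3 = 16*2 - 20 = 12, d_3 = (640 - 12^2)/16 = 496/16 = 31, a_3 = floor((25 + 12)/31) = 1.
  m_4 = 31*1 - 12 = 19, d_4 = (640 - 19^2)/31 = 279/31 = 9, a_4 = floor((25 + 19)/9) = 4.
  m_5 = 9*4 - 19 = 17, d_5 = (640 - 17^2)/9 = 351/9 = 39, a_5 = floor((25 + 17)/39) = 1.
  m_6 = 39*1 - 17 = 22, d_6 = (640 - 22^2)/39 = 156/39 = 4, a_6 = floor((25 + 22)/4) = 11.
  m_7 = 4*11 - 22 = 22, d_7 = (640 - 22^2)/4 = 156/4 = 39, a_7 = floor((25 + 22)/39) = 1.
  m_8 = 39*1 - 22 = 17, d_8 = (640 - 17^2)/39 = 351/39 = 9, a_8 = floor((25 + 17)/9) = 4.
  m_9 = 9*4 - 17 = 19, d_9 = (640 - 19^2)/9 = 279/9 = 31, a_9 = floor((25 + 19)/31) = 1.
  m_10 = 31*1 - 19 = 12, d_10 = (640 - 12^2)/31 = 496/31 = 16, a_10 = floor((25 + 12)/16) = 2.
  m_11 = 16*2 - 12 = 20, d_11 = (640 - 20^2)/16 = 240/16 = 15, a_11 = floor((25 + 20)/15) = 3.
  m_12 = 15*3 - 20 = 25, d_12 = (640 - 25^2)/15 = 15/15 = 1, a_12 = floor((25 + 25)/1) = 50.
  m_13 = 1*50 - 25 = 25, d_13 = (640 - 25^2)/1 = 15/1 = 15: (m_13, d_13) = (m_1, d_1) = (25, 15), so from here the quotients repeat a_1, ..., a_12; the period length is 12.
Hence the expansion of sqrt(640) is a_0 = 25 followed by the repeating block 3, 2, 1, 4, 1, 11, 1, 4, 1, 2, 3, 50 (period 12).

[25; (3, 2, 1, 4, 1, 11, 1, 4, 1, 2, 3, 50)]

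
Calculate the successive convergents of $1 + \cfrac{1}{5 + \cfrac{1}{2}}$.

Using the convergent recurrence p_i = a_i*p_{i-1} + p_{i-2}, q_i = a_i*q_{i-1} + q_{i-2} with p_{-2}=0, p_{-1}=1, q_{-2}=1, q_{-1}=0:
  i=0: a_0=1, p_0 = 1*1 + 0 = 1, q_0 = 1*0 + 1 = 1.
  i=1: a_1=5, p_1 = 5*1 + 1 = 6, q_1 = 5*1 + 0 = 5.
  i=2: a_2=2, p_2 = 2*6 + 1 = 13, q_2 = 2*5 + 1 = 11.

1/1, 6/5, 13/11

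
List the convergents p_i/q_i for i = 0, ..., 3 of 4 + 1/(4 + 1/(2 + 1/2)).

Using the convergent recurrence p_i = a_i*p_{i-1} + p_{i-2}, q_i = a_i*q_{i-1} + q_{i-2} with p_{-2}=0, p_{-1}=1, q_{-2}=1, q_{-1}=0:
  i=0: a_0=4, p_0 = 4*1 + 0 = 4, q_0 = 4*0 + 1 = 1.
  i=1: a_1=4, p_1 = 4*4 + 1 = 17, q_1 = 4*1 + 0 = 4.
  i=2: a_2=2, p_2 = 2*17 + 4 = 38, q_2 = 2*4 + 1 = 9.
  i=3: a_3=2, p_3 = 2*38 + 17 = 93, q_3 = 2*9 + 4 = 22.

4/1, 17/4, 38/9, 93/22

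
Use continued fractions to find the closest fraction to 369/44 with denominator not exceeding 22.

Expand x = 369/44 as a continued fraction with the Euclidean algorithm:
  369 = 8*44 + 17, so a_0 = 8.
  44 = 2*17 + 10, so a_1 = 2.
  17 = 1*10 + 7, so a_2 = 1.
  10 = 1*7 + 3, so a_3 = 1.
  7 = 2*3 + 1, so a_4 = 2.
  3 = 3*1 + 0, so a_5 = 3.
so x = [8; 2, 1, 1, 2, 3].
Convergents (p_i = a_i*p_{i-1} + p_{i-2}, q_i = a_i*q_{i-1} + q_{i-2} with p_{-2}=0, p_{-1}=1, q_{-2}=1, q_{-1}=0), until the denominator exceeds 22:
  i=0: a_0=8, p_0 = 8*1 + 0 = 8, q_0 = 8*0 + 1 = 1.
  i=1: a_1=2, p_1 = 2*8 + 1 = 17, q_1 = 2*1 + 0 = 2.
  i=2: a_2=1, p_2 = 1*17 + 8 = 25, q_2 = 1*2 + 1 = 3.
  i=3: a_3=1, p_3 = 1*25 + 17 = 42, q_3 = 1*3 + 2 = 5.
  i=4: a_4=2, p_4 = 2*42 + 25 = 109, q_4 = 2*5 + 3 = 13.
  i=5: a_5=3, p_5 = 3*109 + 42 = 369, q_5 = 3*13 + 5 = 44.
q_5 = 44 > 22, so the last convergent with denominator <= 22 is p_4/q_4 = 109/13.
The closest fraction with denominator <= 22 is either p_4/q_4 or the intermediate fraction (k*p_4 + p_3)/(k*q_4 + q_3) with the largest k >= 1 whose denominator stays <= 22; these approach x as k grows, and every other convergent or intermediate fraction in range is farther away.
Largest k: floor((22 - q_3)/q_4) = floor((22 - 5)/13) = 1.
That gives (1*109 + 42)/(1*13 + 5) = 151/18.
Compare the errors: |x - 109/13| = |369*13 - 109*44|/(44*13) = 1/572, and |x - 151/18| = |369*18 - 151*44|/(44*18) = 2/792.
Cross-multiplying, 1*792 = 792 < 1144 = 2*572, so 1/572 is smaller: the convergent 109/13 is closer to x than 151/18.

109/13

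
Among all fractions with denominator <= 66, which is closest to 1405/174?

Expand x = 1405/174 as a continued fraction with the Euclidean algorithm:
  1405 = 8*174 + 13, so a_0 = 8.
  174 = 13*13 + 5, so a_1 = 13.
  13 = 2*5 + 3, so a_2 = 2.
  5 = 1*3 + 2, so a_3 = 1.
  3 = 1*2 + 1, so a_4 = 1.
  2 = 2*1 + 0, so a_5 = 2.
so x = [8; 13, 2, 1, 1, 2].
Convergents (p_i = a_i*p_{i-1} + p_{i-2}, q_i = a_i*q_{i-1} + q_{i-2} with p_{-2}=0, p_{-1}=1, q_{-2}=1, q_{-1}=0), until the denominator exceeds 66:
  i=0: a_0=8, p_0 = 8*1 + 0 = 8, q_0 = 8*0 + 1 = 1.
  i=1: a_1=13, p_1 = 13*8 + 1 = 105, q_1 = 13*1 + 0 = 13.
  i=2: a_2=2, p_2 = 2*105 + 8 = 218, q_2 = 2*13 + 1 = 27.
  i=3: a_3=1, p_3 = 1*218 + 105 = 323, q_3 = 1*27 + 13 = 40.
  i=4: a_4=1, p_4 = 1*323 + 218 = 541, q_4 = 1*40 + 27 = 67.
q_4 = 67 > 66, so the last convergent with denominator <= 66 is p_3/q_3 = 323/40.
The closest fraction with denominator <= 66 is either p_3/q_3 or the intermediate fraction (k*p_3 + p_2)/(k*q_3 + q_2) with the largest k >= 1 whose denominator stays <= 66; these approach x as k grows, and every other convergent or intermediate fraction in range is farther away.
Largest k: floor((66 - q_2)/q_3) = floor((66 - 27)/40) = 0.
Since k = 0, no intermediate fraction beyond p_3/q_3 has denominator <= 66, so the convergent 323/40 is the closest (its error is |1405*40 - 323*174|/(174*40) = 2/6960).

323/40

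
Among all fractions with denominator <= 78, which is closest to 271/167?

86/53

Expand x = 271/167 as a continued fraction with the Euclidean algorithm:
  271 = 1*167 + 104, so a_0 = 1.
  167 = 1*104 + 63, so a_1 = 1.
  104 = 1*63 + 41, so a_2 = 1.
  63 = 1*41 + 22, so a_3 = 1.
  41 = 1*22 + 19, so a_4 = 1.
  22 = 1*19 + 3, so a_5 = 1.
  19 = 6*3 + 1, so a_6 = 6.
  3 = 3*1 + 0, so a_7 = 3.
so x = [1; 1, 1, 1, 1, 1, 6, 3].
Convergents (p_i = a_i*p_{i-1} + p_{i-2}, q_i = a_i*q_{i-1} + q_{i-2} with p_{-2}=0, p_{-1}=1, q_{-2}=1, q_{-1}=0), until the denominator exceeds 78:
  i=0: a_0=1, p_0 = 1*1 + 0 = 1, q_0 = 1*0 + 1 = 1.
  i=1: a_1=1, p_1 = 1*1 + 1 = 2, q_1 = 1*1 + 0 = 1.
  i=2: a_2=1, p_2 = 1*2 + 1 = 3, q_2 = 1*1 + 1 = 2.
  i=3: a_3=1, p_3 = 1*3 + 2 = 5, q_3 = 1*2 + 1 = 3.
  i=4: a_4=1, p_4 = 1*5 + 3 = 8, q_4 = 1*3 + 2 = 5.
  i=5: a_5=1, p_5 = 1*8 + 5 = 13, q_5 = 1*5 + 3 = 8.
  i=6: a_6=6, p_6 = 6*13 + 8 = 86, q_6 = 6*8 + 5 = 53.
  i=7: a_7=3, p_7 = 3*86 + 13 = 271, q_7 = 3*53 + 8 = 167.
q_7 = 167 > 78, so the last convergent with denominator <= 78 is p_6/q_6 = 86/53.
The closest fraction with denominator <= 78 is either p_6/q_6 or the intermediate fraction (k*p_6 + p_5)/(k*q_6 + q_5) with the largest k >= 1 whose denominator stays <= 78; these approach x as k grows, and every other convergent or intermediate fraction in range is farther away.
Largest k: floor((78 - q_5)/q_6) = floor((78 - 8)/53) = 1.
That gives (1*86 + 13)/(1*53 + 8) = 99/61.
Compare the errors: |x - 86/53| = |271*53 - 86*167|/(167*53) = 1/8851, and |x - 99/61| = |271*61 - 99*167|/(167*61) = 2/10187.
Cross-multiplying, 1*10187 = 10187 < 17702 = 2*8851, so 1/8851 is smaller: the convergent 86/53 is closer to x than 99/61.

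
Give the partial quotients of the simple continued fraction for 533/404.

Run the Euclidean algorithm on 533 and 404; the successive quotients are the partial quotients a_0, a_1, ... (each step inverts the fractional part left over by the previous one):
  533 = 1*404 + 129, so a_0 = 1.
  404 = 3*129 + 17, so a_1 = 3.
  129 = 7*17 + 10, so a_2 = 7.
  17 = 1*10 + 7, so a_3 = 1.
  10 = 1*7 + 3, so a_4 = 1.
  7 = 2*3 + 1, so a_5 = 2.
  3 = 3*1 + 0, so a_6 = 3.
The remainder reaches 0 after 7 divisions, so the expansion has 7 partial quotients, read off in order.

[1; 3, 7, 1, 1, 2, 3]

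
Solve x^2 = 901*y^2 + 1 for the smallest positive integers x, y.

(x, y) = (1801, 60)

First expand sqrt(901) as a continued fraction. With x_i = (sqrt(901) + m_i)/d_i and (m_0, d_0) = (0, 1): a_0 = floor(sqrt(901)) = 30, since 30^2 = 900 <= 901 < 961 = 31^2.
Iterate m_{i+1} = d_i*a_i - m_i, d_{i+1} = (901 - m_{i+1}^2)/d_i, a_{i+1} = floor((a_0 + m_{i+1})/d_{i+1}):
  m_1 = 1*30 - 0 = 30, d_1 = (901 - 30^2)/1 = 1/1 = 1, a_1 = floor((30 + 30)/1) = 60.
  m_2 = 1*60 - 30 = 30, d_2 = (901 - 30^2)/1 = 1/1 = 1: (m_2, d_2) = (m_1, d_1) = (30, 1), so from here the quotient a_1 repeats; the period length is 1.
So sqrt(901) = [30; (60)] with period length k = 1.
k is odd, so (p_{k-1}, q_{k-1}) only solves x^2 - 901y^2 = -1 and the fundamental solution of x^2 - 901y^2 = 1 is (p_{2k-1}, q_{2k-1}) = (p_1, q_1); compute convergents through index 1, running through the period twice.
Convergents (p_i = a_i*p_{i-1} + p_{i-2}, q_i = a_i*q_{i-1} + q_{i-2} with p_{-2}=0, p_{-1}=1, q_{-2}=1, q_{-1}=0):
  i=0: a_0=30, p_0 = 30*1 + 0 = 30, q_0 = 30*0 + 1 = 1.
  i=1: a_1=60, p_1 = 60*30 + 1 = 1801, q_1 = 60*1 + 0 = 60.
Indeed p_0^2 - 901*q_0^2 = 900 - 901 = -1, not +1.
Check: 1801^2 - 901*60^2 = 3243601 - 3243600 = 1, so (x, y) = (1801, 60) solves the equation, and by the theorem it is the least positive solution.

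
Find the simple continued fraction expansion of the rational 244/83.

Run the Euclidean algorithm on 244 and 83; the successive quotients are the partial quotients a_0, a_1, ... (each step inverts the fractional part left over by the previous one):
  244 = 2*83 + 78, so a_0 = 2.
  83 = 1*78 + 5, so a_1 = 1.
  78 = 15*5 + 3, so a_2 = 15.
  5 = 1*3 + 2, so a_3 = 1.
  3 = 1*2 + 1, so a_4 = 1.
  2 = 2*1 + 0, so a_5 = 2.
The remainder reaches 0 after 6 divisions, so the expansion has 6 partial quotients, read off in order.

[2; 1, 15, 1, 1, 2]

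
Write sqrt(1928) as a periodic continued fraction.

Write x_i = (sqrt(1928) + m_i)/d_i with (m_0, d_0) = (0, 1). a_0 = floor(sqrt(1928)) = 43, since 43^2 = 1849 <= 1928 < 1936 = 44^2.
Iterate m_{i+1} = d_i*a_i - m_i, d_{i+1} = (1928 - m_{i+1}^2)/d_i, a_{i+1} = floor((a_0 + m_{i+1})/d_{i+1}):
  m_1 = 1*43 - 0 = 43, d_1 = (1928 - 43^2)/1 = 79/1 = 79, a_1 = floor((43 + 43)/79) = 1.
  m_2 = 79*1 - 43 = 36, d_2 = (1928 - 36^2)/79 = 632/79 = 8, a_2 = floor((43 + 36)/8) = 9.
  m_3 = 8*9 - 36 = 36, d_3 = (1928 - 36^2)/8 = 632/8 = 79, a_3 = floor((43 + 36)/79) = 1.
  m_4 = 79*1 - 36 = 43, d_4 = (1928 - 43^2)/79 = 79/79 = 1, a_4 = floor((43 + 43)/1) = 86.
  m_5 = 1*86 - 43 = 43, d_5 = (1928 - 43^2)/1 = 79/1 = 79: (m_5, d_5) = (m_1, d_1) = (43, 79), so from here the quotients repeat a_1, ..., a_4; the period length is 4.
Hence the expansion of sqrt(1928) is a_0 = 43 followed by the repeating block 1, 9, 1, 86 (period 4).

[43; (1, 9, 1, 86)]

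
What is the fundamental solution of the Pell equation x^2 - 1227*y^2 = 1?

First expand sqrt(1227) as a continued fraction. With x_i = (sqrt(1227) + m_i)/d_i and (m_0, d_0) = (0, 1): a_0 = floor(sqrt(1227)) = 35, since 35^2 = 1225 <= 1227 < 1296 = 36^2.
Iterate m_{i+1} = d_i*a_i - m_i, d_{i+1} = (1227 - m_{i+1}^2)/d_i, a_{i+1} = floor((a_0 + m_{i+1})/d_{i+1}):
  m_1 = 1*35 - 0 = 35, d_1 = (1227 - 35^2)/1 = 2/1 = 2, a_1 = floor((35 + 35)/2) = 35.
  m_2 = 2*35 - 35 = 35, d_2 = (1227 - 35^2)/2 = 2/2 = 1, a_2 = floor((35 + 35)/1) = 70.
  m_3 = 1*70 - 35 = 35, d_3 = (1227 - 35^2)/1 = 2/1 = 2: (m_3, d_3) = (m_1, d_1) = (35, 2), so from here the quotients repeat a_1, a_2; the period length is 2.
So sqrt(1227) = [35; (35, 70)] with period length k = 2.
k is even, so the fundamental solution of x^2 - 1227y^2 = 1 is (p_{k-1}, q_{k-1}) = (p_1, q_1); compute convergents through index 1.
Convergents (p_i = a_i*p_{i-1} + p_{i-2}, q_i = a_i*q_{i-1} + q_{i-2} with p_{-2}=0, p_{-1}=1, q_{-2}=1, q_{-1}=0):
  i=0: a_0=35, p_0 = 35*1 + 0 = 35, q_0 = 35*0 + 1 = 1.
  i=1: a_1=35, p_1 = 35*35 + 1 = 1226, q_1 = 35*1 + 0 = 35.
Check: 1226^2 - 1227*35^2 = 1503076 - 1503075 = 1, so (x, y) = (1226, 35) solves the equation, and by the theorem it is the least positive solution.

(x, y) = (1226, 35)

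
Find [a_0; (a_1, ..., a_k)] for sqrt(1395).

[37; (2, 1, 6, 8, 6, 1, 2, 74)]

Write x_i = (sqrt(1395) + m_i)/d_i with (m_0, d_0) = (0, 1). a_0 = floor(sqrt(1395)) = 37, since 37^2 = 1369 <= 1395 < 1444 = 38^2.
Iterate m_{i+1} = d_i*a_i - m_i, d_{i+1} = (1395 - m_{i+1}^2)/d_i, a_{i+1} = floor((a_0 + m_{i+1})/d_{i+1}):
  m_1 = 1*37 - 0 = 37, d_1 = (1395 - 37^2)/1 = 26/1 = 26, a_1 = floor((37 + 37)/26) = 2.
  m_2 = 26*2 - 37 = 15, d_2 = (1395 - 15^2)/26 = 1170/26 = 45, a_2 = floor((37 + 15)/45) = 1.
  m_3 = 45*1 - 15 = 30, d_3 = (1395 - 30^2)/45 = 495/45 = 11, a_3 = floor((37 + 30)/11) = 6.
  m_4 = 11*6 - 30 = 36, d_4 = (1395 - 36^2)/11 = 99/11 = 9, a_4 = floor((37 + 36)/9) = 8.
  m_5 = 9*8 - 36 = 36, d_5 = (1395 - 36^2)/9 = 99/9 = 11, a_5 = floor((37 + 36)/11) = 6.
  m_6 = 11*6 - 36 = 30, d_6 = (1395 - 30^2)/11 = 495/11 = 45, a_6 = floor((37 + 30)/45) = 1.
  m_7 = 45*1 - 30 = 15, d_7 = (1395 - 15^2)/45 = 1170/45 = 26, a_7 = floor((37 + 15)/26) = 2.
  m_8 = 26*2 - 15 = 37, d_8 = (1395 - 37^2)/26 = 26/26 = 1, a_8 = floor((37 + 37)/1) = 74.
  m_9 = 1*74 - 37 = 37, d_9 = (1395 - 37^2)/1 = 26/1 = 26: (m_9, d_9) = (m_1, d_1) = (37, 26), so from here the quotients repeat a_1, ..., a_8; the period length is 8.
Hence the expansion of sqrt(1395) is a_0 = 37 followed by the repeating block 2, 1, 6, 8, 6, 1, 2, 74 (period 8).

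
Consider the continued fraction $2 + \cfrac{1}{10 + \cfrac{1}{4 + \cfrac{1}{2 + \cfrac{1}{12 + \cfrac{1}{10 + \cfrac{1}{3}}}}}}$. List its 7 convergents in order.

2/1, 21/10, 86/41, 193/92, 2402/1145, 24213/11542, 75041/35771

Using the convergent recurrence p_i = a_i*p_{i-1} + p_{i-2}, q_i = a_i*q_{i-1} + q_{i-2} with p_{-2}=0, p_{-1}=1, q_{-2}=1, q_{-1}=0:
  i=0: a_0=2, p_0 = 2*1 + 0 = 2, q_0 = 2*0 + 1 = 1.
  i=1: a_1=10, p_1 = 10*2 + 1 = 21, q_1 = 10*1 + 0 = 10.
  i=2: a_2=4, p_2 = 4*21 + 2 = 86, q_2 = 4*10 + 1 = 41.
  i=3: a_3=2, p_3 = 2*86 + 21 = 193, q_3 = 2*41 + 10 = 92.
  i=4: a_4=12, p_4 = 12*193 + 86 = 2402, q_4 = 12*92 + 41 = 1145.
  i=5: a_5=10, p_5 = 10*2402 + 193 = 24213, q_5 = 10*1145 + 92 = 11542.
  i=6: a_6=3, p_6 = 3*24213 + 2402 = 75041, q_6 = 3*11542 + 1145 = 35771.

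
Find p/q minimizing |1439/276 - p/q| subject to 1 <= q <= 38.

73/14

Expand x = 1439/276 as a continued fraction with the Euclidean algorithm:
  1439 = 5*276 + 59, so a_0 = 5.
  276 = 4*59 + 40, so a_1 = 4.
  59 = 1*40 + 19, so a_2 = 1.
  40 = 2*19 + 2, so a_3 = 2.
  19 = 9*2 + 1, so a_4 = 9.
  2 = 2*1 + 0, so a_5 = 2.
so x = [5; 4, 1, 2, 9, 2].
Convergents (p_i = a_i*p_{i-1} + p_{i-2}, q_i = a_i*q_{i-1} + q_{i-2} with p_{-2}=0, p_{-1}=1, q_{-2}=1, q_{-1}=0), until the denominator exceeds 38:
  i=0: a_0=5, p_0 = 5*1 + 0 = 5, q_0 = 5*0 + 1 = 1.
  i=1: a_1=4, p_1 = 4*5 + 1 = 21, q_1 = 4*1 + 0 = 4.
  i=2: a_2=1, p_2 = 1*21 + 5 = 26, q_2 = 1*4 + 1 = 5.
  i=3: a_3=2, p_3 = 2*26 + 21 = 73, q_3 = 2*5 + 4 = 14.
  i=4: a_4=9, p_4 = 9*73 + 26 = 683, q_4 = 9*14 + 5 = 131.
q_4 = 131 > 38, so the last convergent with denominator <= 38 is p_3/q_3 = 73/14.
The closest fraction with denominator <= 38 is either p_3/q_3 or the intermediate fraction (k*p_3 + p_2)/(k*q_3 + q_2) with the largest k >= 1 whose denominator stays <= 38; these approach x as k grows, and every other convergent or intermediate fraction in range is farther away.
Largest k: floor((38 - q_2)/q_3) = floor((38 - 5)/14) = 2.
That gives (2*73 + 26)/(2*14 + 5) = 172/33.
Compare the errors: |x - 73/14| = |1439*14 - 73*276|/(276*14) = 2/3864, and |x - 172/33| = |1439*33 - 172*276|/(276*33) = 15/9108.
Cross-multiplying, 2*9108 = 18216 < 57960 = 15*3864, so 2/3864 is smaller: the convergent 73/14 is closer to x than 172/33.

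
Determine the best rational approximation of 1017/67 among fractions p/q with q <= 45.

Expand x = 1017/67 as a continued fraction with the Euclidean algorithm:
  1017 = 15*67 + 12, so a_0 = 15.
  67 = 5*12 + 7, so a_1 = 5.
  12 = 1*7 + 5, so a_2 = 1.
  7 = 1*5 + 2, so a_3 = 1.
  5 = 2*2 + 1, so a_4 = 2.
  2 = 2*1 + 0, so a_5 = 2.
so x = [15; 5, 1, 1, 2, 2].
Convergents (p_i = a_i*p_{i-1} + p_{i-2}, q_i = a_i*q_{i-1} + q_{i-2} with p_{-2}=0, p_{-1}=1, q_{-2}=1, q_{-1}=0), until the denominator exceeds 45:
  i=0: a_0=15, p_0 = 15*1 + 0 = 15, q_0 = 15*0 + 1 = 1.
  i=1: a_1=5, p_1 = 5*15 + 1 = 76, q_1 = 5*1 + 0 = 5.
  i=2: a_2=1, p_2 = 1*76 + 15 = 91, q_2 = 1*5 + 1 = 6.
  i=3: a_3=1, p_3 = 1*91 + 76 = 167, q_3 = 1*6 + 5 = 11.
  i=4: a_4=2, p_4 = 2*167 + 91 = 425, q_4 = 2*11 + 6 = 28.
  i=5: a_5=2, p_5 = 2*425 + 167 = 1017, q_5 = 2*28 + 11 = 67.
q_5 = 67 > 45, so the last convergent with denominator <= 45 is p_4/q_4 = 425/28.
The closest fraction with denominator <= 45 is either p_4/q_4 or the intermediate fraction (k*p_4 + p_3)/(k*q_4 + q_3) with the largest k >= 1 whose denominator stays <= 45; these approach x as k grows, and every other convergent or intermediate fraction in range is farther away.
Largest k: floor((45 - q_3)/q_4) = floor((45 - 11)/28) = 1.
That gives (1*425 + 167)/(1*28 + 11) = 592/39.
Compare the errors: |x - 425/28| = |1017*28 - 425*67|/(67*28) = 1/1876, and |x - 592/39| = |1017*39 - 592*67|/(67*39) = 1/2613.
Cross-multiplying, 1*1876 = 1876 < 2613 = 1*2613, so 1/2613 is smaller: the intermediate fraction 592/39 is closer to x than 425/28.

592/39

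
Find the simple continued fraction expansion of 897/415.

[2; 6, 5, 6, 2]

Run the Euclidean algorithm on 897 and 415; the successive quotients are the partial quotients a_0, a_1, ... (each step inverts the fractional part left over by the previous one):
  897 = 2*415 + 67, so a_0 = 2.
  415 = 6*67 + 13, so a_1 = 6.
  67 = 5*13 + 2, so a_2 = 5.
  13 = 6*2 + 1, so a_3 = 6.
  2 = 2*1 + 0, so a_4 = 2.
The remainder reaches 0 after 5 divisions, so the expansion has 5 partial quotients, read off in order.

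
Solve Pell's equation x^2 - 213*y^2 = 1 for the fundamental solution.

First expand sqrt(213) as a continued fraction. With x_i = (sqrt(213) + m_i)/d_i and (m_0, d_0) = (0, 1): a_0 = floor(sqrt(213)) = 14, since 14^2 = 196 <= 213 < 225 = 15^2.
Iterate m_{i+1} = d_i*a_i - m_i, d_{i+1} = (213 - m_{i+1}^2)/d_i, a_{i+1} = floor((a_0 + m_{i+1})/d_{i+1}):
  m_1 = 1*14 - 0 = 14, d_1 = (213 - 14^2)/1 = 17/1 = 17, a_1 = floor((14 + 14)/17) = 1.
  m_2 = 17*1 - 14 = 3, d_2 = (213 - 3^2)/17 = 204/17 = 12, a_2 = floor((14 + 3)/12) = 1.
  m_3 = 12*1 - 3 = 9, d_3 = (213 - 9^2)/12 = 132/12 = 11, a_3 = floor((14 + 9)/11) = 2.
  m_4 = 11*2 - 9 = 13, d_4 = (213 - 13^2)/11 = 44/11 = 4, a_4 = floor((14 + 13)/4) = 6.
  m_5 = 4*6 - 13 = 11, d_5 = (213 - 11^2)/4 = 92/4 = 23, a_5 = floor((14 + 11)/23) = 1.
  m_6 = 23*1 - 11 = 12, d_6 = (213 - 12^2)/23 = 69/23 = 3, a_6 = floor((14 + 12)/3) = 8.
  m_7 = 3*8 - 12 = 12, d_7 = (213 - 12^2)/3 = 69/3 = 23, a_7 = floor((14 + 12)/23) = 1.
  m_8 = 23*1 - 12 = 11, d_8 = (213 - 11^2)/23 = 92/23 = 4, a_8 = floor((14 + 11)/4) = 6.
  m_9 = 4*6 - 11 = 13, d_9 = (213 - 13^2)/4 = 44/4 = 11, a_9 = floor((14 + 13)/11) = 2.
  m_10 = 11*2 - 13 = 9, d_10 = (213 - 9^2)/11 = 132/11 = 12, a_10 = floor((14 + 9)/12) = 1.
  m_11 = 12*1 - 9 = 3, d_11 = (213 - 3^2)/12 = 204/12 = 17, a_11 = floor((14 + 3)/17) = 1.
  m_12 = 17*1 - 3 = 14, d_12 = (213 - 14^2)/17 = 17/17 = 1, a_12 = floor((14 + 14)/1) = 28.
  m_13 = 1*28 - 14 = 14, d_13 = (213 - 14^2)/1 = 17/1 = 17: (m_13, d_13) = (m_1, d_1) = (14, 17), so from here the quotients repeat a_1, ..., a_12; the period length is 12.
So sqrt(213) = [14; (1, 1, 2, 6, 1, 8, 1, 6, 2, 1, 1, 28)] with period length k = 12.
k is even, so the fundamental solution of x^2 - 213y^2 = 1 is (p_{k-1}, q_{k-1}) = (p_11, q_11); compute convergents through index 11.
Convergents (p_i = a_i*p_{i-1} + p_{i-2}, q_i = a_i*q_{i-1} + q_{i-2} with p_{-2}=0, p_{-1}=1, q_{-2}=1, q_{-1}=0):
  i=0: a_0=14, p_0 = 14*1 + 0 = 14, q_0 = 14*0 + 1 = 1.
  i=1: a_1=1, p_1 = 1*14 + 1 = 15, q_1 = 1*1 + 0 = 1.
  i=2: a_2=1, p_2 = 1*15 + 14 = 29, q_2 = 1*1 + 1 = 2.
  i=3: a_3=2, p_3 = 2*29 + 15 = 73, q_3 = 2*2 + 1 = 5.
  i=4: a_4=6, p_4 = 6*73 + 29 = 467, q_4 = 6*5 + 2 = 32.
  i=5: a_5=1, p_5 = 1*467 + 73 = 540, q_5 = 1*32 + 5 = 37.
  i=6: a_6=8, p_6 = 8*540 + 467 = 4787, q_6 = 8*37 + 32 = 328.
  i=7: a_7=1, p_7 = 1*4787 + 540 = 5327, q_7 = 1*328 + 37 = 365.
  i=8: a_8=6, p_8 = 6*5327 + 4787 = 36749, q_8 = 6*365 + 328 = 2518.
  i=9: a_9=2, p_9 = 2*36749 + 5327 = 78825, q_9 = 2*2518 + 365 = 5401.
  i=10: a_10=1, p_10 = 1*78825 + 36749 = 115574, q_10 = 1*5401 + 2518 = 7919.
  i=11: a_11=1, p_11 = 1*115574 + 78825 = 194399, q_11 = 1*7919 + 5401 = 13320.
Check: 194399^2 - 213*13320^2 = 37790971201 - 37790971200 = 1, so (x, y) = (194399, 13320) solves the equation, and by the theorem it is the least positive solution.

(x, y) = (194399, 13320)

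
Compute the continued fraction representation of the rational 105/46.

Run the Euclidean algorithm on 105 and 46; the successive quotients are the partial quotients a_0, a_1, ... (each step inverts the fractional part left over by the previous one):
  105 = 2*46 + 13, so a_0 = 2.
  46 = 3*13 + 7, so a_1 = 3.
  13 = 1*7 + 6, so a_2 = 1.
  7 = 1*6 + 1, so a_3 = 1.
  6 = 6*1 + 0, so a_4 = 6.
The remainder reaches 0 after 5 divisions, so the expansion has 5 partial quotients, read off in order.

[2; 3, 1, 1, 6]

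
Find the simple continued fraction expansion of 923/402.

Run the Euclidean algorithm on 923 and 402; the successive quotients are the partial quotients a_0, a_1, ... (each step inverts the fractional part left over by the previous one):
  923 = 2*402 + 119, so a_0 = 2.
  402 = 3*119 + 45, so a_1 = 3.
  119 = 2*45 + 29, so a_2 = 2.
  45 = 1*29 + 16, so a_3 = 1.
  29 = 1*16 + 13, so a_4 = 1.
  16 = 1*13 + 3, so a_5 = 1.
  13 = 4*3 + 1, so a_6 = 4.
  3 = 3*1 + 0, so a_7 = 3.
The remainder reaches 0 after 8 divisions, so the expansion has 8 partial quotients, read off in order.

[2; 3, 2, 1, 1, 1, 4, 3]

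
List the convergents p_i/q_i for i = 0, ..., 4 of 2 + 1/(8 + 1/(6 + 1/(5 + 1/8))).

Using the convergent recurrence p_i = a_i*p_{i-1} + p_{i-2}, q_i = a_i*q_{i-1} + q_{i-2} with p_{-2}=0, p_{-1}=1, q_{-2}=1, q_{-1}=0:
  i=0: a_0=2, p_0 = 2*1 + 0 = 2, q_0 = 2*0 + 1 = 1.
  i=1: a_1=8, p_1 = 8*2 + 1 = 17, q_1 = 8*1 + 0 = 8.
  i=2: a_2=6, p_2 = 6*17 + 2 = 104, q_2 = 6*8 + 1 = 49.
  i=3: a_3=5, p_3 = 5*104 + 17 = 537, q_3 = 5*49 + 8 = 253.
  i=4: a_4=8, p_4 = 8*537 + 104 = 4400, q_4 = 8*253 + 49 = 2073.

2/1, 17/8, 104/49, 537/253, 4400/2073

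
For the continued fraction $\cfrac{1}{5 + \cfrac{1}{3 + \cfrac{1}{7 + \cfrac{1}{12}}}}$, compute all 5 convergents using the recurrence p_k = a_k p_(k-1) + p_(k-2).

0/1, 1/5, 3/16, 22/117, 267/1420

Using the convergent recurrence p_i = a_i*p_{i-1} + p_{i-2}, q_i = a_i*q_{i-1} + q_{i-2} with p_{-2}=0, p_{-1}=1, q_{-2}=1, q_{-1}=0:
  i=0: a_0=0, p_0 = 0*1 + 0 = 0, q_0 = 0*0 + 1 = 1.
  i=1: a_1=5, p_1 = 5*0 + 1 = 1, q_1 = 5*1 + 0 = 5.
  i=2: a_2=3, p_2 = 3*1 + 0 = 3, q_2 = 3*5 + 1 = 16.
  i=3: a_3=7, p_3 = 7*3 + 1 = 22, q_3 = 7*16 + 5 = 117.
  i=4: a_4=12, p_4 = 12*22 + 3 = 267, q_4 = 12*117 + 16 = 1420.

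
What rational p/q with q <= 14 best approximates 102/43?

Expand x = 102/43 as a continued fraction with the Euclidean algorithm:
  102 = 2*43 + 16, so a_0 = 2.
  43 = 2*16 + 11, so a_1 = 2.
  16 = 1*11 + 5, so a_2 = 1.
  11 = 2*5 + 1, so a_3 = 2.
  5 = 5*1 + 0, so a_4 = 5.
so x = [2; 2, 1, 2, 5].
Convergents (p_i = a_i*p_{i-1} + p_{i-2}, q_i = a_i*q_{i-1} + q_{i-2} with p_{-2}=0, p_{-1}=1, q_{-2}=1, q_{-1}=0), until the denominator exceeds 14:
  i=0: a_0=2, p_0 = 2*1 + 0 = 2, q_0 = 2*0 + 1 = 1.
  i=1: a_1=2, p_1 = 2*2 + 1 = 5, q_1 = 2*1 + 0 = 2.
  i=2: a_2=1, p_2 = 1*5 + 2 = 7, q_2 = 1*2 + 1 = 3.
  i=3: a_3=2, p_3 = 2*7 + 5 = 19, q_3 = 2*3 + 2 = 8.
  i=4: a_4=5, p_4 = 5*19 + 7 = 102, q_4 = 5*8 + 3 = 43.
q_4 = 43 > 14, so the last convergent with denominator <= 14 is p_3/q_3 = 19/8.
The closest fraction with denominator <= 14 is either p_3/q_3 or the intermediate fraction (k*p_3 + p_2)/(k*q_3 + q_2) with the largest k >= 1 whose denominator stays <= 14; these approach x as k grows, and every other convergent or intermediate fraction in range is farther away.
Largest k: floor((14 - q_2)/q_3) = floor((14 - 3)/8) = 1.
That gives (1*19 + 7)/(1*8 + 3) = 26/11.
Compare the errors: |x - 19/8| = |102*8 - 19*43|/(43*8) = 1/344, and |x - 26/11| = |102*11 - 26*43|/(43*11) = 4/473.
Cross-multiplying, 1*473 = 473 < 1376 = 4*344, so 1/344 is smaller: the convergent 19/8 is closer to x than 26/11.

19/8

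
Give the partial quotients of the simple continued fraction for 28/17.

Run the Euclidean algorithm on 28 and 17; the successive quotients are the partial quotients a_0, a_1, ... (each step inverts the fractional part left over by the previous one):
  28 = 1*17 + 11, so a_0 = 1.
  17 = 1*11 + 6, so a_1 = 1.
  11 = 1*6 + 5, so a_2 = 1.
  6 = 1*5 + 1, so a_3 = 1.
  5 = 5*1 + 0, so a_4 = 5.
The remainder reaches 0 after 5 divisions, so the expansion has 5 partial quotients, read off in order.

[1; 1, 1, 1, 5]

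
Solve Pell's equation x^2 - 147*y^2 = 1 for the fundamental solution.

(x, y) = (97, 8)

First expand sqrt(147) as a continued fraction. With x_i = (sqrt(147) + m_i)/d_i and (m_0, d_0) = (0, 1): a_0 = floor(sqrt(147)) = 12, since 12^2 = 144 <= 147 < 169 = 13^2.
Iterate m_{i+1} = d_i*a_i - m_i, d_{i+1} = (147 - m_{i+1}^2)/d_i, a_{i+1} = floor((a_0 + m_{i+1})/d_{i+1}):
  m_1 = 1*12 - 0 = 12, d_1 = (147 - 12^2)/1 = 3/1 = 3, a_1 = floor((12 + 12)/3) = 8.
  m_2 = 3*8 - 12 = 12, d_2 = (147 - 12^2)/3 = 3/3 = 1, a_2 = floor((12 + 12)/1) = 24.
  m_3 = 1*24 - 12 = 12, d_3 = (147 - 12^2)/1 = 3/1 = 3: (m_3, d_3) = (m_1, d_1) = (12, 3), so from here the quotients repeat a_1, a_2; the period length is 2.
So sqrt(147) = [12; (8, 24)] with period length k = 2.
k is even, so the fundamental solution of x^2 - 147y^2 = 1 is (p_{k-1}, q_{k-1}) = (p_1, q_1); compute convergents through index 1.
Convergents (p_i = a_i*p_{i-1} + p_{i-2}, q_i = a_i*q_{i-1} + q_{i-2} with p_{-2}=0, p_{-1}=1, q_{-2}=1, q_{-1}=0):
  i=0: a_0=12, p_0 = 12*1 + 0 = 12, q_0 = 12*0 + 1 = 1.
  i=1: a_1=8, p_1 = 8*12 + 1 = 97, q_1 = 8*1 + 0 = 8.
Check: 97^2 - 147*8^2 = 9409 - 9408 = 1, so (x, y) = (97, 8) solves the equation, and by the theorem it is the least positive solution.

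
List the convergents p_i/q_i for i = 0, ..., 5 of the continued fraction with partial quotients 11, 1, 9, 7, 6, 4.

Using the convergent recurrence p_i = a_i*p_{i-1} + p_{i-2}, q_i = a_i*q_{i-1} + q_{i-2} with p_{-2}=0, p_{-1}=1, q_{-2}=1, q_{-1}=0:
  i=0: a_0=11, p_0 = 11*1 + 0 = 11, q_0 = 11*0 + 1 = 1.
  i=1: a_1=1, p_1 = 1*11 + 1 = 12, q_1 = 1*1 + 0 = 1.
  i=2: a_2=9, p_2 = 9*12 + 11 = 119, q_2 = 9*1 + 1 = 10.
  i=3: a_3=7, p_3 = 7*119 + 12 = 845, q_3 = 7*10 + 1 = 71.
  i=4: a_4=6, p_4 = 6*845 + 119 = 5189, q_4 = 6*71 + 10 = 436.
  i=5: a_5=4, p_5 = 4*5189 + 845 = 21601, q_5 = 4*436 + 71 = 1815.

11/1, 12/1, 119/10, 845/71, 5189/436, 21601/1815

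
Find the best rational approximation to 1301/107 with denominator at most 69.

766/63

Expand x = 1301/107 as a continued fraction with the Euclidean algorithm:
  1301 = 12*107 + 17, so a_0 = 12.
  107 = 6*17 + 5, so a_1 = 6.
  17 = 3*5 + 2, so a_2 = 3.
  5 = 2*2 + 1, so a_3 = 2.
  2 = 2*1 + 0, so a_4 = 2.
so x = [12; 6, 3, 2, 2].
Convergents (p_i = a_i*p_{i-1} + p_{i-2}, q_i = a_i*q_{i-1} + q_{i-2} with p_{-2}=0, p_{-1}=1, q_{-2}=1, q_{-1}=0), until the denominator exceeds 69:
  i=0: a_0=12, p_0 = 12*1 + 0 = 12, q_0 = 12*0 + 1 = 1.
  i=1: a_1=6, p_1 = 6*12 + 1 = 73, q_1 = 6*1 + 0 = 6.
  i=2: a_2=3, p_2 = 3*73 + 12 = 231, q_2 = 3*6 + 1 = 19.
  i=3: a_3=2, p_3 = 2*231 + 73 = 535, q_3 = 2*19 + 6 = 44.
  i=4: a_4=2, p_4 = 2*535 + 231 = 1301, q_4 = 2*44 + 19 = 107.
q_4 = 107 > 69, so the last convergent with denominator <= 69 is p_3/q_3 = 535/44.
The closest fraction with denominator <= 69 is either p_3/q_3 or the intermediate fraction (k*p_3 + p_2)/(k*q_3 + q_2) with the largest k >= 1 whose denominator stays <= 69; these approach x as k grows, and every other convergent or intermediate fraction in range is farther away.
Largest k: floor((69 - q_2)/q_3) = floor((69 - 19)/44) = 1.
That gives (1*535 + 231)/(1*44 + 19) = 766/63.
Compare the errors: |x - 535/44| = |1301*44 - 535*107|/(107*44) = 1/4708, and |x - 766/63| = |1301*63 - 766*107|/(107*63) = 1/6741.
Cross-multiplying, 1*4708 = 4708 < 6741 = 1*6741, so 1/6741 is smaller: the intermediate fraction 766/63 is closer to x than 535/44.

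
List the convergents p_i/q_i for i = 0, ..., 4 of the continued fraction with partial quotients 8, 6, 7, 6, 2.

Using the convergent recurrence p_i = a_i*p_{i-1} + p_{i-2}, q_i = a_i*q_{i-1} + q_{i-2} with p_{-2}=0, p_{-1}=1, q_{-2}=1, q_{-1}=0:
  i=0: a_0=8, p_0 = 8*1 + 0 = 8, q_0 = 8*0 + 1 = 1.
  i=1: a_1=6, p_1 = 6*8 + 1 = 49, q_1 = 6*1 + 0 = 6.
  i=2: a_2=7, p_2 = 7*49 + 8 = 351, q_2 = 7*6 + 1 = 43.
  i=3: a_3=6, p_3 = 6*351 + 49 = 2155, q_3 = 6*43 + 6 = 264.
  i=4: a_4=2, p_4 = 2*2155 + 351 = 4661, q_4 = 2*264 + 43 = 571.

8/1, 49/6, 351/43, 2155/264, 4661/571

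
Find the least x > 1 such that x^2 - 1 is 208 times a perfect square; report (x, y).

First expand sqrt(208) as a continued fraction. With x_i = (sqrt(208) + m_i)/d_i and (m_0, d_0) = (0, 1): a_0 = floor(sqrt(208)) = 14, since 14^2 = 196 <= 208 < 225 = 15^2.
Iterate m_{i+1} = d_i*a_i - m_i, d_{i+1} = (208 - m_{i+1}^2)/d_i, a_{i+1} = floor((a_0 + m_{i+1})/d_{i+1}):
  m_1 = 1*14 - 0 = 14, d_1 = (208 - 14^2)/1 = 12/1 = 12, a_1 = floor((14 + 14)/12) = 2.
  m_2 = 12*2 - 14 = 10, d_2 = (208 - 10^2)/12 = 108/12 = 9, a_2 = floor((14 + 10)/9) = 2.
  m_3 = 9*2 - 10 = 8, d_3 = (208 - 8^2)/9 = 144/9 = 16, a_3 = floor((14 + 8)/16) = 1.
  m_4 = 16*1 - 8 = 8, d_4 = (208 - 8^2)/16 = 144/16 = 9, a_4 = floor((14 + 8)/9) = 2.
  m_5 = 9*2 - 8 = 10, d_5 = (208 - 10^2)/9 = 108/9 = 12, a_5 = floor((14 + 10)/12) = 2.
  m_6 = 12*2 - 10 = 14, d_6 = (208 - 14^2)/12 = 12/12 = 1, a_6 = floor((14 + 14)/1) = 28.
  m_7 = 1*28 - 14 = 14, d_7 = (208 - 14^2)/1 = 12/1 = 12: (m_7, d_7) = (m_1, d_1) = (14, 12), so from here the quotients repeat a_1, ..., a_6; the period length is 6.
So sqrt(208) = [14; (2, 2, 1, 2, 2, 28)] with period length k = 6.
k is even, so the fundamental solution of x^2 - 208y^2 = 1 is (p_{k-1}, q_{k-1}) = (p_5, q_5); compute convergents through index 5.
Convergents (p_i = a_i*p_{i-1} + p_{i-2}, q_i = a_i*q_{i-1} + q_{i-2} with p_{-2}=0, p_{-1}=1, q_{-2}=1, q_{-1}=0):
  i=0: a_0=14, p_0 = 14*1 + 0 = 14, q_0 = 14*0 + 1 = 1.
  i=1: a_1=2, p_1 = 2*14 + 1 = 29, q_1 = 2*1 + 0 = 2.
  i=2: a_2=2, p_2 = 2*29 + 14 = 72, q_2 = 2*2 + 1 = 5.
  i=3: a_3=1, p_3 = 1*72 + 29 = 101, q_3 = 1*5 + 2 = 7.
  i=4: a_4=2, p_4 = 2*101 + 72 = 274, q_4 = 2*7 + 5 = 19.
  i=5: a_5=2, p_5 = 2*274 + 101 = 649, q_5 = 2*19 + 7 = 45.
Check: 649^2 - 208*45^2 = 421201 - 421200 = 1, so (x, y) = (649, 45) solves the equation, and by the theorem it is the least positive solution.

(x, y) = (649, 45)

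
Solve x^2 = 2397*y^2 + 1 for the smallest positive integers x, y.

First expand sqrt(2397) as a continued fraction. With x_i = (sqrt(2397) + m_i)/d_i and (m_0, d_0) = (0, 1): a_0 = floor(sqrt(2397)) = 48, since 48^2 = 2304 <= 2397 < 2401 = 49^2.
Iterate m_{i+1} = d_i*a_i - m_i, d_{i+1} = (2397 - m_{i+1}^2)/d_i, a_{i+1} = floor((a_0 + m_{i+1})/d_{i+1}):
  m_1 = 1*48 - 0 = 48, d_1 = (2397 - 48^2)/1 = 93/1 = 93, a_1 = floor((48 + 48)/93) = 1.
  m_2 = 93*1 - 48 = 45, d_2 = (2397 - 45^2)/93 = 372/93 = 4, a_2 = floor((48 + 45)/4) = 23.
  m_3 = 4*23 - 45 = 47, d_3 = (2397 - 47^2)/4 = 188/4 = 47, a_3 = floor((48 + 47)/47) = 2.
  m_4 = 47*2 - 47 = 47, d_4 = (2397 - 47^2)/47 = 188/47 = 4, a_4 = floor((48 + 47)/4) = 23.
  m_5 = 4*23 - 47 = 45, d_5 = (2397 - 45^2)/4 = 372/4 = 93, a_5 = floor((48 + 45)/93) = 1.
  m_6 = 93*1 - 45 = 48, d_6 = (2397 - 48^2)/93 = 93/93 = 1, a_6 = floor((48 + 48)/1) = 96.
  m_7 = 1*96 - 48 = 48, d_7 = (2397 - 48^2)/1 = 93/1 = 93: (m_7, d_7) = (m_1, d_1) = (48, 93), so from here the quotients repeat a_1, ..., a_6; the period length is 6.
So sqrt(2397) = [48; (1, 23, 2, 23, 1, 96)] with period length k = 6.
k is even, so the fundamental solution of x^2 - 2397y^2 = 1 is (p_{k-1}, q_{k-1}) = (p_5, q_5); compute convergents through index 5.
Convergents (p_i = a_i*p_{i-1} + p_{i-2}, q_i = a_i*q_{i-1} + q_{i-2} with p_{-2}=0, p_{-1}=1, q_{-2}=1, q_{-1}=0):
  i=0: a_0=48, p_0 = 48*1 + 0 = 48, q_0 = 48*0 + 1 = 1.
  i=1: a_1=1, p_1 = 1*48 + 1 = 49, q_1 = 1*1 + 0 = 1.
  i=2: a_2=23, p_2 = 23*49 + 48 = 1175, q_2 = 23*1 + 1 = 24.
  i=3: a_3=2, p_3 = 2*1175 + 49 = 2399, q_3 = 2*24 + 1 = 49.
  i=4: a_4=23, p_4 = 23*2399 + 1175 = 56352, q_4 = 23*49 + 24 = 1151.
  i=5: a_5=1, p_5 = 1*56352 + 2399 = 58751, q_5 = 1*1151 + 49 = 1200.
Check: 58751^2 - 2397*1200^2 = 3451680001 - 3451680000 = 1, so (x, y) = (58751, 1200) solves the equation, and by the theorem it is the least positive solution.

(x, y) = (58751, 1200)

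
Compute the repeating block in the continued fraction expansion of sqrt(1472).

Write x_i = (sqrt(1472) + m_i)/d_i with (m_0, d_0) = (0, 1). a_0 = floor(sqrt(1472)) = 38, since 38^2 = 1444 <= 1472 < 1521 = 39^2.
Iterate m_{i+1} = d_i*a_i - m_i, d_{i+1} = (1472 - m_{i+1}^2)/d_i, a_{i+1} = floor((a_0 + m_{i+1})/d_{i+1}):
  m_1 = 1*38 - 0 = 38, d_1 = (1472 - 38^2)/1 = 28/1 = 28, a_1 = floor((38 + 38)/28) = 2.
  m_2 = 28*2 - 38 = 18, d_2 = (1472 - 18^2)/28 = 1148/28 = 41, a_2 = floor((38 + 18)/41) = 1.
  m_3 = 41*1 - 18 = 23, d_3 = (1472 - 23^2)/41 = 943/41 = 23, a_3 = floor((38 + 23)/23) = 2.
  m_4 = 23*2 - 23 = 23, d_4 = (1472 - 23^2)/23 = 943/23 = 41, a_4 = floor((38 + 23)/41) = 1.
  m_5 = 41*1 - 23 = 18, d_5 = (1472 - 18^2)/41 = 1148/41 = 28, a_5 = floor((38 + 18)/28) = 2.
  m_6 = 28*2 - 18 = 38, d_6 = (1472 - 38^2)/28 = 28/28 = 1, a_6 = floor((38 + 38)/1) = 76.
  m_7 = 1*76 - 38 = 38, d_7 = (1472 - 38^2)/1 = 28/1 = 28: (m_7, d_7) = (m_1, d_1) = (38, 28), so from here the quotients repeat a_1, ..., a_6; the period length is 6.
Hence the expansion of sqrt(1472) is a_0 = 38 followed by the repeating block 2, 1, 2, 1, 2, 76 (period 6).

[38; (2, 1, 2, 1, 2, 76)]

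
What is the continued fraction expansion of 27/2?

[13; 2]

Run the Euclidean algorithm on 27 and 2; the successive quotients are the partial quotients a_0, a_1, ... (each step inverts the fractional part left over by the previous one):
  27 = 13*2 + 1, so a_0 = 13.
  2 = 2*1 + 0, so a_1 = 2.
The remainder reaches 0 after 2 divisions, so the expansion has 2 partial quotients, read off in order.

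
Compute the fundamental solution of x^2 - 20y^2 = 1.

(x, y) = (9, 2)

First expand sqrt(20) as a continued fraction. With x_i = (sqrt(20) + m_i)/d_i and (m_0, d_0) = (0, 1): a_0 = floor(sqrt(20)) = 4, since 4^2 = 16 <= 20 < 25 = 5^2.
Iterate m_{i+1} = d_i*a_i - m_i, d_{i+1} = (20 - m_{i+1}^2)/d_i, a_{i+1} = floor((a_0 + m_{i+1})/d_{i+1}):
  m_1 = 1*4 - 0 = 4, d_1 = (20 - 4^2)/1 = 4/1 = 4, a_1 = floor((4 + 4)/4) = 2.
  m_2 = 4*2 - 4 = 4, d_2 = (20 - 4^2)/4 = 4/4 = 1, a_2 = floor((4 + 4)/1) = 8.
  m_3 = 1*8 - 4 = 4, d_3 = (20 - 4^2)/1 = 4/1 = 4: (m_3, d_3) = (m_1, d_1) = (4, 4), so from here the quotients repeat a_1, a_2; the period length is 2.
So sqrt(20) = [4; (2, 8)] with period length k = 2.
k is even, so the fundamental solution of x^2 - 20y^2 = 1 is (p_{k-1}, q_{k-1}) = (p_1, q_1); compute convergents through index 1.
Convergents (p_i = a_i*p_{i-1} + p_{i-2}, q_i = a_i*q_{i-1} + q_{i-2} with p_{-2}=0, p_{-1}=1, q_{-2}=1, q_{-1}=0):
  i=0: a_0=4, p_0 = 4*1 + 0 = 4, q_0 = 4*0 + 1 = 1.
  i=1: a_1=2, p_1 = 2*4 + 1 = 9, q_1 = 2*1 + 0 = 2.
Check: 9^2 - 20*2^2 = 81 - 80 = 1, so (x, y) = (9, 2) solves the equation, and by the theorem it is the least positive solution.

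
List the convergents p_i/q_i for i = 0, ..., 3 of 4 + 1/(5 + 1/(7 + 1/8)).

4/1, 21/5, 151/36, 1229/293

Using the convergent recurrence p_i = a_i*p_{i-1} + p_{i-2}, q_i = a_i*q_{i-1} + q_{i-2} with p_{-2}=0, p_{-1}=1, q_{-2}=1, q_{-1}=0:
  i=0: a_0=4, p_0 = 4*1 + 0 = 4, q_0 = 4*0 + 1 = 1.
  i=1: a_1=5, p_1 = 5*4 + 1 = 21, q_1 = 5*1 + 0 = 5.
  i=2: a_2=7, p_2 = 7*21 + 4 = 151, q_2 = 7*5 + 1 = 36.
  i=3: a_3=8, p_3 = 8*151 + 21 = 1229, q_3 = 8*36 + 5 = 293.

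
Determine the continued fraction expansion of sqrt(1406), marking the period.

Write x_i = (sqrt(1406) + m_i)/d_i with (m_0, d_0) = (0, 1). a_0 = floor(sqrt(1406)) = 37, since 37^2 = 1369 <= 1406 < 1444 = 38^2.
Iterate m_{i+1} = d_i*a_i - m_i, d_{i+1} = (1406 - m_{i+1}^2)/d_i, a_{i+1} = floor((a_0 + m_{i+1})/d_{i+1}):
  m_1 = 1*37 - 0 = 37, d_1 = (1406 - 37^2)/1 = 37/1 = 37, a_1 = floor((37 + 37)/37) = 2.
  m_2 = 37*2 - 37 = 37, d_2 = (1406 - 37^2)/37 = 37/37 = 1, a_2 = floor((37 + 37)/1) = 74.
  m_3 = 1*74 - 37 = 37, d_3 = (1406 - 37^2)/1 = 37/1 = 37: (m_3, d_3) = (m_1, d_1) = (37, 37), so from here the quotients repeat a_1, a_2; the period length is 2.
Hence the expansion of sqrt(1406) is a_0 = 37 followed by the repeating block 2, 74 (period 2).

[37; (2, 74)]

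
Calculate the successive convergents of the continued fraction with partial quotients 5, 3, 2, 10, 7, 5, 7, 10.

Using the convergent recurrence p_i = a_i*p_{i-1} + p_{i-2}, q_i = a_i*q_{i-1} + q_{i-2} with p_{-2}=0, p_{-1}=1, q_{-2}=1, q_{-1}=0:
  i=0: a_0=5, p_0 = 5*1 + 0 = 5, q_0 = 5*0 + 1 = 1.
  i=1: a_1=3, p_1 = 3*5 + 1 = 16, q_1 = 3*1 + 0 = 3.
  i=2: a_2=2, p_2 = 2*16 + 5 = 37, q_2 = 2*3 + 1 = 7.
  i=3: a_3=10, p_3 = 10*37 + 16 = 386, q_3 = 10*7 + 3 = 73.
  i=4: a_4=7, p_4 = 7*386 + 37 = 2739, q_4 = 7*73 + 7 = 518.
  i=5: a_5=5, p_5 = 5*2739 + 386 = 14081, q_5 = 5*518 + 73 = 2663.
  i=6: a_6=7, p_6 = 7*14081 + 2739 = 101306, q_6 = 7*2663 + 518 = 19159.
  i=7: a_7=10, p_7 = 10*101306 + 14081 = 1027141, q_7 = 10*19159 + 2663 = 194253.

5/1, 16/3, 37/7, 386/73, 2739/518, 14081/2663, 101306/19159, 1027141/194253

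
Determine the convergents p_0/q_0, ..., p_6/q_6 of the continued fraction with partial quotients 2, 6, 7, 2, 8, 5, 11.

Using the convergent recurrence p_i = a_i*p_{i-1} + p_{i-2}, q_i = a_i*q_{i-1} + q_{i-2} with p_{-2}=0, p_{-1}=1, q_{-2}=1, q_{-1}=0:
  i=0: a_0=2, p_0 = 2*1 + 0 = 2, q_0 = 2*0 + 1 = 1.
  i=1: a_1=6, p_1 = 6*2 + 1 = 13, q_1 = 6*1 + 0 = 6.
  i=2: a_2=7, p_2 = 7*13 + 2 = 93, q_2 = 7*6 + 1 = 43.
  i=3: a_3=2, p_3 = 2*93 + 13 = 199, q_3 = 2*43 + 6 = 92.
  i=4: a_4=8, p_4 = 8*199 + 93 = 1685, q_4 = 8*92 + 43 = 779.
  i=5: a_5=5, p_5 = 5*1685 + 199 = 8624, q_5 = 5*779 + 92 = 3987.
  i=6: a_6=11, p_6 = 11*8624 + 1685 = 96549, q_6 = 11*3987 + 779 = 44636.

2/1, 13/6, 93/43, 199/92, 1685/779, 8624/3987, 96549/44636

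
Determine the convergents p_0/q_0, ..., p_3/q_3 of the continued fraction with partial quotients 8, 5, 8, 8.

8/1, 41/5, 336/41, 2729/333

Using the convergent recurrence p_i = a_i*p_{i-1} + p_{i-2}, q_i = a_i*q_{i-1} + q_{i-2} with p_{-2}=0, p_{-1}=1, q_{-2}=1, q_{-1}=0:
  i=0: a_0=8, p_0 = 8*1 + 0 = 8, q_0 = 8*0 + 1 = 1.
  i=1: a_1=5, p_1 = 5*8 + 1 = 41, q_1 = 5*1 + 0 = 5.
  i=2: a_2=8, p_2 = 8*41 + 8 = 336, q_2 = 8*5 + 1 = 41.
  i=3: a_3=8, p_3 = 8*336 + 41 = 2729, q_3 = 8*41 + 5 = 333.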